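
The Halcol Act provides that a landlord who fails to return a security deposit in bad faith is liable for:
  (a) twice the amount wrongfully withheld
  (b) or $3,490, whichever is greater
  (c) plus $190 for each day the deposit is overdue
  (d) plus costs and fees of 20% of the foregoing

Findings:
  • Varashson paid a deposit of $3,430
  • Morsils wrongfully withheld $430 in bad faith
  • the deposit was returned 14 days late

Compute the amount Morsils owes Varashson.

Doubled: 2 × $430 = $860
Minimum $3,490: $860 is below the minimum → $3,490
Late-return penalty: 14 × $190 = $2,660
Damages plus late penalty: $3,490 + $2,660 = $6,150
Costs and fees: 20% of $6,150 = $1,230
Total recovery: $6,150 + $1,230 = $7,380

$7,380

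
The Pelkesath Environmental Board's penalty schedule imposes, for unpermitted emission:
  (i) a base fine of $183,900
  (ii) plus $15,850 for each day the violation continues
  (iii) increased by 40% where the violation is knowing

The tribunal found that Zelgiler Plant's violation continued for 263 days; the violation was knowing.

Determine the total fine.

Per-day component: 263 × $15,850 = $4,168,550
Base plus per-day: $183,900 + $4,168,550 = $4,352,450
Enhancement: 40% of $4,352,450 = $1,740,980
Enhanced fine: $4,352,450 + $1,740,980 = $6,093,430

Civil penalty: $6,093,430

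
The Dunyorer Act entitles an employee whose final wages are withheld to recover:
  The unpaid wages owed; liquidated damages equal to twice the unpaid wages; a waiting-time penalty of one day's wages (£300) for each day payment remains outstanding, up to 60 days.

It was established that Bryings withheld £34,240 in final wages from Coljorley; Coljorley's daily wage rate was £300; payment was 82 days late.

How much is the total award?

Doubled: 2 × £34,240 = £68,480
Penalty days: min(82, 60) = 60
Waiting-time penalty: 60 × £300 = £18,000
Total award: £34,240 + £68,480 + £18,000 = £120,720

£120,720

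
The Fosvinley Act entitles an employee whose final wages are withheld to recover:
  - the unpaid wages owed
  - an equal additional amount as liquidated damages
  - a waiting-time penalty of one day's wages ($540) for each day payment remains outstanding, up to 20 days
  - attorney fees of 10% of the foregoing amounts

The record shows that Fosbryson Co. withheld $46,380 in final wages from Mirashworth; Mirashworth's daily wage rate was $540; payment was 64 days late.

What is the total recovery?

$113,916

Liquidated damages (equal amount): $46,380
Penalty days: min(64, 20) = 20
Waiting-time penalty: 20 × $540 = $10,800
Subtotal: $46,380 + $46,380 + $10,800 = $103,560
Attorney fees: 10% of $103,560 = $10,356
Total award: $103,560 + $10,356 = $113,916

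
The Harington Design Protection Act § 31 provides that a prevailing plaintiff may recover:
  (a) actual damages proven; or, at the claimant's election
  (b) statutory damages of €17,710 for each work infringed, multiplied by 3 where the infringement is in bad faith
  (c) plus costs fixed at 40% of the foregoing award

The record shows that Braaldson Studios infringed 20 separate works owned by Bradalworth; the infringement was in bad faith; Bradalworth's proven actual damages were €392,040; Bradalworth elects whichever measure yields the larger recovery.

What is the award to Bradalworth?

Statutory damages: 20 × €17,710 = €354,200
Trebled: 3 × €354,200 = €1,062,600
Greater of actual damages (€392,040) or enhanced statutory damages (€1,062,600): €1,062,600
Costs: 40% of €1,062,600 = €425,040
Award plus costs: €1,062,600 + €425,040 = €1,487,640

€1,487,640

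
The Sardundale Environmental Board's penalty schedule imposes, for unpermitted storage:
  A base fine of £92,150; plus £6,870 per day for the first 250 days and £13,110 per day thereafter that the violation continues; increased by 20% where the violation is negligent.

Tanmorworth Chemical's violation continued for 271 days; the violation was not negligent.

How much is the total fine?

First 250 days: 250 × £6,870 = £1,717,500
Remaining days: (271 − 250) × £13,110 = £275,310
Per-day component: £1,717,500 + £275,310 = £1,992,810
Base plus per-day: £92,150 + £1,992,810 = £2,084,960
The violation was not negligent: no 20% increase.

£2,084,960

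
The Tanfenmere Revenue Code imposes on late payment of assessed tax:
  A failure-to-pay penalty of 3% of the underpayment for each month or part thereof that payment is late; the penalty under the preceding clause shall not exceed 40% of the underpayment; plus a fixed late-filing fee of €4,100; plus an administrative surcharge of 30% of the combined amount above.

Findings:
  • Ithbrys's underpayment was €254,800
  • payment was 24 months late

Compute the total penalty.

Penalty: €137,826

Accrued rate: 3% × 24 = 72%, capped at 40% → 40%
Failure-to-pay penalty: 40% of €254,800 = €101,920
Penalty before surcharge: €101,920 + €4,100 = €106,020
Administrative surcharge: 30% of €106,020 = €31,806
Total penalty: €106,020 + €31,806 = €137,826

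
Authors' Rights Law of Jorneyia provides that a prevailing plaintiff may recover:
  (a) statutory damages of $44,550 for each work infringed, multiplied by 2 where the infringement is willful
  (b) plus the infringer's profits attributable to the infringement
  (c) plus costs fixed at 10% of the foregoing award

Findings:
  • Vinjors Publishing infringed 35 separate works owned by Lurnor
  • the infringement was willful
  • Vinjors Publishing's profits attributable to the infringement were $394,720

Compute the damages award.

$3,864,542

Statutory damages: 35 × $44,550 = $1,559,250
Doubled: 2 × $1,559,250 = $3,118,500
Combined award: $3,118,500 + $394,720 = $3,513,220
Costs: 10% of $3,513,220 = $351,322
Award plus costs: $3,513,220 + $351,322 = $3,864,542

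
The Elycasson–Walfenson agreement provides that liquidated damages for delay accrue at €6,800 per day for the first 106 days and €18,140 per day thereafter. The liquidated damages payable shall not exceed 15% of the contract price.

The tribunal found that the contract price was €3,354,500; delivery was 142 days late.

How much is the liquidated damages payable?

First 106 days: 106 × €6,800 = €720,800
Remaining days: (142 − 106) × €18,140 = €653,040
Accrued per-day damages: €720,800 + €653,040 = €1,373,840
Cap: 15% of €3,354,500 = €503,175
Cap at €503,175: €1,373,840 exceeds the cap → €503,175

€503,175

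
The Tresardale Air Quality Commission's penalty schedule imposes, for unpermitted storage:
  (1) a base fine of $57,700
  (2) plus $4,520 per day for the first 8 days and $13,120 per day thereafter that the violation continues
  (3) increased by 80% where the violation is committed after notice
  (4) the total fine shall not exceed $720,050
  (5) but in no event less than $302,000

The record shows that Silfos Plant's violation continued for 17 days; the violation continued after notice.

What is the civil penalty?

Civil penalty: $381,492

First 8 days: 8 × $4,520 = $36,160
Remaining days: (17 − 8) × $13,120 = $118,080
Per-day component: $36,160 + $118,080 = $154,240
Base plus per-day: $57,700 + $154,240 = $211,940
Enhancement: 80% of $211,940 = $169,552
Enhanced fine: $211,940 + $169,552 = $381,492
Cap at $720,050: $381,492 is within the cap, no reduction.
Minimum $302,000: $381,492 meets the minimum, no increase.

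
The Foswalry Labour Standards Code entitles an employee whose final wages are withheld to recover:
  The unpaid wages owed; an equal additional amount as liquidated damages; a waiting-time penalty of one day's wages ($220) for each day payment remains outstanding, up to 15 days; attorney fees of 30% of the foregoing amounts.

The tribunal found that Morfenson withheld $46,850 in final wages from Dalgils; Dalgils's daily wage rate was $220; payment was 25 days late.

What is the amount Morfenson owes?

Liquidated damages (equal amount): $46,850
Penalty days: min(25, 15) = 15
Waiting-time penalty: 15 × $220 = $3,300
Subtotal: $46,850 + $46,850 + $3,300 = $97,000
Attorney fees: 30% of $97,000 = $29,100
Total award: $97,000 + $29,100 = $126,100

$126,100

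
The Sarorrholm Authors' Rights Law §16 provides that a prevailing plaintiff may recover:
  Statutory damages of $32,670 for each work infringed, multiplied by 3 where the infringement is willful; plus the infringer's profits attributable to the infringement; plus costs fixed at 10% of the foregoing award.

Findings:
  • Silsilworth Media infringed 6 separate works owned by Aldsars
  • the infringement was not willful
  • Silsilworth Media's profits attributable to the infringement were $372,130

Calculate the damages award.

Statutory damages: 6 × $32,670 = $196,020
Infringement not willful: no ×3 enhancement.
Combined award: $196,020 + $372,130 = $568,150
Costs: 10% of $568,150 = $56,815
Award plus costs: $568,150 + $56,815 = $624,965

$624,965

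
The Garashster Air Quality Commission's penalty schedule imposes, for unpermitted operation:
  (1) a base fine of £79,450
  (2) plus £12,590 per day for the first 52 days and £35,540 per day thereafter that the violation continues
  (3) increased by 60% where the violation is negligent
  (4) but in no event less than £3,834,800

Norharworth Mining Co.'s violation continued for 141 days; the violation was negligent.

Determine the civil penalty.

£6,235,504

First 52 days: 52 × £12,590 = £654,680
Remaining days: (141 − 52) × £35,540 = £3,163,060
Per-day component: £654,680 + £3,163,060 = £3,817,740
Base plus per-day: £79,450 + £3,817,740 = £3,897,190
Enhancement: 60% of £3,897,190 = £2,338,314
Enhanced fine: £3,897,190 + £2,338,314 = £6,235,504
Minimum £3,834,800: £6,235,504 meets the minimum, no increase.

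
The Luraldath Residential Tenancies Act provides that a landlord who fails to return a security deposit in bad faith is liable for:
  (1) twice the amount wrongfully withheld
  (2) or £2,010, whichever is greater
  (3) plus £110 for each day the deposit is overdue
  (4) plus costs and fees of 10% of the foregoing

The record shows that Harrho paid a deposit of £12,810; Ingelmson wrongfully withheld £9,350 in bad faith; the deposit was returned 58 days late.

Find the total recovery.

Recovery: £27,588

Doubled: 2 × £9,350 = £18,700
Minimum £2,010: £18,700 meets the minimum, no increase.
Late-return penalty: 58 × £110 = £6,380
Damages plus late penalty: £18,700 + £6,380 = £25,080
Costs and fees: 10% of £25,080 = £2,508
Total recovery: £25,080 + £2,508 = £27,588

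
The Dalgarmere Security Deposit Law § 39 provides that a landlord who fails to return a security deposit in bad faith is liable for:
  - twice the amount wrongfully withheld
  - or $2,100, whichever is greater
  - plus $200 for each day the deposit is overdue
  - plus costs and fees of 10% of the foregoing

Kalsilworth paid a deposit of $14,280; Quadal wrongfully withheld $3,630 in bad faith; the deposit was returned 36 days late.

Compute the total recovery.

Doubled: 2 × $3,630 = $7,260
Minimum $2,100: $7,260 meets the minimum, no increase.
Late-return penalty: 36 × $200 = $7,200
Damages plus late penalty: $7,260 + $7,200 = $14,460
Costs and fees: 10% of $14,460 = $1,446
Total recovery: $14,460 + $1,446 = $15,906

$15,906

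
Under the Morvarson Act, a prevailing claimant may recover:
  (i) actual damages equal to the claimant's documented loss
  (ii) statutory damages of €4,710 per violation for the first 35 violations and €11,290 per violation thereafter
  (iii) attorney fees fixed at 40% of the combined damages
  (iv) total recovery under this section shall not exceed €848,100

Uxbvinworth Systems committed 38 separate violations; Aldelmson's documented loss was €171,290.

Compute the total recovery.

€518,014

First 35 violations: 35 × €4,710 = €164,850
Remaining violations: (38 − 35) × €11,290 = €33,870
Statutory damages: €164,850 + €33,870 = €198,720
Combined damages: €171,290 + €198,720 = €370,010
Attorney fees: 40% of €370,010 = €148,004
Total before cap: €370,010 + €148,004 = €518,014
Cap at €848,100: €518,014 is within the cap, no reduction.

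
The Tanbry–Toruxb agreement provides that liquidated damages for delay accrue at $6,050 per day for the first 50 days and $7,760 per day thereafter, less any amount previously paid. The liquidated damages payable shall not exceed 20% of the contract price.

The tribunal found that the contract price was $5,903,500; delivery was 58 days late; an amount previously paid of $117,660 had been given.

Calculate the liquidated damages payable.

First 50 days: 50 × $6,050 = $302,500
Remaining days: (58 − 50) × $7,760 = $62,080
Accrued per-day damages: $302,500 + $62,080 = $364,580
Less amount previously paid: $364,580 − $117,660 = $246,920
Cap: 20% of $5,903,500 = $1,180,700
Cap at $1,180,700: $246,920 is within the cap, no reduction.

$246,920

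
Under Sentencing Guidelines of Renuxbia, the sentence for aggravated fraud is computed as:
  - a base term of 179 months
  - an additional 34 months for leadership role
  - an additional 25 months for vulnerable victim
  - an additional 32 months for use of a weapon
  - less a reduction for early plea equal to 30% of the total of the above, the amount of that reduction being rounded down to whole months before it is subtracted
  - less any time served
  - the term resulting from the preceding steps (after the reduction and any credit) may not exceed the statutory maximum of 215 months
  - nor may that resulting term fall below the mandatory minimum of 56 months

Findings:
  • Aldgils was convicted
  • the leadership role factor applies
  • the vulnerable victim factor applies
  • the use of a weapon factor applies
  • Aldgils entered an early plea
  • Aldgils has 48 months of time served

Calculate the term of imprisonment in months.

Leadership role enhancement: +34 months
Vulnerable victim enhancement: +25 months
Use of a weapon enhancement: +32 months
Adjusted term: 179 months + 34 months + 25 months + 32 months = 270 months
Early plea reduction: 30% of 270 months = 81 months (rounded down)
After reduction: 270 − 81 = 189 months
Less time served: 189 months − 48 months = 141 months
Cap at 215 months: 141 months is within the cap, no reduction.
Minimum 56 months: 141 months meets the minimum, no increase.

141 months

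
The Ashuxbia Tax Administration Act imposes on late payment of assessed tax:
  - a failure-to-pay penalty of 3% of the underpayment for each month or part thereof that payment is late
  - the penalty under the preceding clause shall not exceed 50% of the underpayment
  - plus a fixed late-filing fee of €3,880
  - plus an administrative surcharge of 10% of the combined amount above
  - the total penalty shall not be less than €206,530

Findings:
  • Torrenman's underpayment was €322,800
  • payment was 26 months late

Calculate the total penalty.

Accrued rate: 3% × 26 = 78%, capped at 50% → 50%
Failure-to-pay penalty: 50% of €322,800 = €161,400
Penalty before surcharge: €161,400 + €3,880 = €165,280
Administrative surcharge: 10% of €165,280 = €16,528
Total penalty: €165,280 + €16,528 = €181,808
Minimum €206,530: €181,808 is below the minimum → €206,530

€206,530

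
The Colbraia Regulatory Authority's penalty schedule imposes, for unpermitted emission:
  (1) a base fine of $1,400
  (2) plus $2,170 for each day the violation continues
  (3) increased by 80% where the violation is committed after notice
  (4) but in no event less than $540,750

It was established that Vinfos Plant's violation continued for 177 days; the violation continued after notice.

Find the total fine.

$693,882

Per-day component: 177 × $2,170 = $384,090
Base plus per-day: $1,400 + $384,090 = $385,490
Enhancement: 80% of $385,490 = $308,392
Enhanced fine: $385,490 + $308,392 = $693,882
Minimum $540,750: $693,882 meets the minimum, no increase.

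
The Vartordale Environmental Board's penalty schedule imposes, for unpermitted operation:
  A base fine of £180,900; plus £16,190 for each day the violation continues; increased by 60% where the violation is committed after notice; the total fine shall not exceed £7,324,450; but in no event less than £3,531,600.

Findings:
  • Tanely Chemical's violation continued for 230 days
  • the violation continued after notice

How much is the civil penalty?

Per-day component: 230 × £16,190 = £3,723,700
Base plus per-day: £180,900 + £3,723,700 = £3,904,600
Enhancement: 60% of £3,904,600 = £2,342,760
Enhanced fine: £3,904,600 + £2,342,760 = £6,247,360
Cap at £7,324,450: £6,247,360 is within the cap, no reduction.
Minimum £3,531,600: £6,247,360 meets the minimum, no increase.

£6,247,360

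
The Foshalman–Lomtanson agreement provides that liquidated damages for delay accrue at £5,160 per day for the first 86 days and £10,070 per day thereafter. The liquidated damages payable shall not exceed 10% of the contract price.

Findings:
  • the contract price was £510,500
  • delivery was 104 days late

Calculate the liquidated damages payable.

First 86 days: 86 × £5,160 = £443,760
Remaining days: (104 − 86) × £10,070 = £181,260
Accrued per-day damages: £443,760 + £181,260 = £625,020
Cap: 10% of £510,500 = £51,050
Cap at £51,050: £625,020 exceeds the cap → £51,050

£51,050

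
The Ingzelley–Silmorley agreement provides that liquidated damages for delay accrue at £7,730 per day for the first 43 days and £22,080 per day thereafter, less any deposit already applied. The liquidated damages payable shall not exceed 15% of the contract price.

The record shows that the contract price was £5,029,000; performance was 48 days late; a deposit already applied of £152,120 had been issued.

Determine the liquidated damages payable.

£290,670

First 43 days: 43 × £7,730 = £332,390
Remaining days: (48 − 43) × £22,080 = £110,400
Accrued per-day damages: £332,390 + £110,400 = £442,790
Less deposit already applied: £442,790 − £152,120 = £290,670
Cap: 15% of £5,029,000 = £754,350
Cap at £754,350: £290,670 is within the cap, no reduction.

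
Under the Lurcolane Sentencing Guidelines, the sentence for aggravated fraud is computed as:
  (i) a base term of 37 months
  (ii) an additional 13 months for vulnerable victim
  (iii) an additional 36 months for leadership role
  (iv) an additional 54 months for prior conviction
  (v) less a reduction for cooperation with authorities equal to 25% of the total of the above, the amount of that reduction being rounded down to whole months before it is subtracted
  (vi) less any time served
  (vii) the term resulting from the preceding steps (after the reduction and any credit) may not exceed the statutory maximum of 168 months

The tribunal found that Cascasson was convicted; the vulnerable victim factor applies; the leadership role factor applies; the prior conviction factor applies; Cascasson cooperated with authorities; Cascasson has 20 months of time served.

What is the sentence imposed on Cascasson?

85 months

Vulnerable victim enhancement: +13 months
Leadership role enhancement: +36 months
Prior conviction enhancement: +54 months
Adjusted term: 37 months + 13 months + 36 months + 54 months = 140 months
Cooperation with authorities reduction: 25% of 140 months = 35 months (rounded down)
After reduction: 140 − 35 = 105 months
Less time served: 105 months − 20 months = 85 months
Cap at 168 months: 85 months is within the cap, no reduction.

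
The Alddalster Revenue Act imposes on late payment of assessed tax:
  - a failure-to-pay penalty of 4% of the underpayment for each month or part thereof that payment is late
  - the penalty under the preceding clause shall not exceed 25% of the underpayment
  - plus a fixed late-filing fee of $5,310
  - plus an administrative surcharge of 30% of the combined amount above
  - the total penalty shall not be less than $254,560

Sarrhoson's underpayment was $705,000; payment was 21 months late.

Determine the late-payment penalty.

Accrued rate: 4% × 21 = 84%, capped at 25% → 25%
Failure-to-pay penalty: 25% of $705,000 = $176,250
Penalty before surcharge: $176,250 + $5,310 = $181,560
Administrative surcharge: 30% of $181,560 = $54,468
Total penalty: $181,560 + $54,468 = $236,028
Minimum $254,560: $236,028 is below the minimum → $254,560

$254,560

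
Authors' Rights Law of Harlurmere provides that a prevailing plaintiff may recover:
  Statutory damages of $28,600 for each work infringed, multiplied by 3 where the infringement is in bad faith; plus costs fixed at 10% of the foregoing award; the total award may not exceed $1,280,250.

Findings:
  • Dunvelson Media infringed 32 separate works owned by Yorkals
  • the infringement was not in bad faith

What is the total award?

Statutory damages: 32 × $28,600 = $915,200
Infringement not in bad faith: no ×3 enhancement.
Costs: 10% of $915,200 = $91,520
Award plus costs: $915,200 + $91,520 = $1,006,720
Cap at $1,280,250: $1,006,720 is within the cap, no reduction.

$1,006,720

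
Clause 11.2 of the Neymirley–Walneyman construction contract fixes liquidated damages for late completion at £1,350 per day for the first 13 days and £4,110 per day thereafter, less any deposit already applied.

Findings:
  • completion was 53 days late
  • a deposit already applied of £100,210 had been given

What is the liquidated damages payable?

£81,740

First 13 days: 13 × £1,350 = £17,550
Remaining days: (53 − 13) × £4,110 = £164,400
Accrued per-day damages: £17,550 + £164,400 = £181,950
Less deposit already applied: £181,950 − £100,210 = £81,740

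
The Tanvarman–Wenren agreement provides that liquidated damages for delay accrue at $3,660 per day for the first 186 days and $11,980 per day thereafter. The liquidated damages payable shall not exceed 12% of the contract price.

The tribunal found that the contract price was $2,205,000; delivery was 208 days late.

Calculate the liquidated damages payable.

First 186 days: 186 × $3,660 = $680,760
Remaining days: (208 − 186) × $11,980 = $263,560
Accrued per-day damages: $680,760 + $263,560 = $944,320
Cap: 12% of $2,205,000 = $264,600
Cap at $264,600: $944,320 exceeds the cap → $264,600

$264,600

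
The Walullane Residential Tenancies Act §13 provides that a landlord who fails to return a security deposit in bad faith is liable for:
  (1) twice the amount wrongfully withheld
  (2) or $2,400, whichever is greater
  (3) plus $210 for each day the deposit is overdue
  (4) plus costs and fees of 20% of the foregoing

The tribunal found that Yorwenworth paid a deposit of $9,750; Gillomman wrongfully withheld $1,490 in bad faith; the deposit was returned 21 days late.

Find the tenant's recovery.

Doubled: 2 × $1,490 = $2,980
Minimum $2,400: $2,980 meets the minimum, no increase.
Late-return penalty: 21 × $210 = $4,410
Damages plus late penalty: $2,980 + $4,410 = $7,390
Costs and fees: 20% of $7,390 = $1,478
Total recovery: $7,390 + $1,478 = $8,868

$8,868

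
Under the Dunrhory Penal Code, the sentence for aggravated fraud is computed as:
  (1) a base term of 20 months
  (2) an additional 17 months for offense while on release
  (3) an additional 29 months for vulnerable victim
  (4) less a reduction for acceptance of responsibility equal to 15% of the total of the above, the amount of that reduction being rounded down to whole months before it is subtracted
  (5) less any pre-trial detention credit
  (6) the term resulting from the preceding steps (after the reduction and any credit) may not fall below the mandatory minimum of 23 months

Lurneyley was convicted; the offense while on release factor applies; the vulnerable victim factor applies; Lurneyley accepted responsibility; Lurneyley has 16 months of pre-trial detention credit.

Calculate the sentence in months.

Sentence: 41 months

Offense while on release enhancement: +17 months
Vulnerable victim enhancement: +29 months
Adjusted term: 20 months + 17 months + 29 months = 66 months
Acceptance of responsibility reduction: 15% of 66 months = 9 months (rounded down)
After reduction: 66 − 9 = 57 months
Less pre-trial detention credit: 57 months − 16 months = 41 months
Minimum 23 months: 41 months meets the minimum, no increase.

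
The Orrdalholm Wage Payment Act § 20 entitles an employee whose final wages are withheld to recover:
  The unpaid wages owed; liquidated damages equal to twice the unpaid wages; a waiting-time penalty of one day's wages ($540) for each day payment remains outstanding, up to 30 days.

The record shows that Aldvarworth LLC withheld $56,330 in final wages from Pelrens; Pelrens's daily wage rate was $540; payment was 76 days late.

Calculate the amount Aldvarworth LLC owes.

$185,190

Doubled: 2 × $56,330 = $112,660
Penalty days: min(76, 30) = 30
Waiting-time penalty: 30 × $540 = $16,200
Total award: $56,330 + $112,660 + $16,200 = $185,190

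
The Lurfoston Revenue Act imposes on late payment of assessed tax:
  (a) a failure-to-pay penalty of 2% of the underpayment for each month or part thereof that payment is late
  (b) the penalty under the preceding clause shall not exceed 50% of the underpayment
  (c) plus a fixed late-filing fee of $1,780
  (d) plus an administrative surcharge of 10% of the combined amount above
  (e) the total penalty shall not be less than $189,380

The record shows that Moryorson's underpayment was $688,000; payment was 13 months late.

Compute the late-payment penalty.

$198,726

Accrued rate: 2% × 13 = 26%, capped at 50% → 26%
Failure-to-pay penalty: 26% of $688,000 = $178,880
Penalty before surcharge: $178,880 + $1,780 = $180,660
Administrative surcharge: 10% of $180,660 = $18,066
Total penalty: $180,660 + $18,066 = $198,726
Minimum $189,380: $198,726 meets the minimum, no increase.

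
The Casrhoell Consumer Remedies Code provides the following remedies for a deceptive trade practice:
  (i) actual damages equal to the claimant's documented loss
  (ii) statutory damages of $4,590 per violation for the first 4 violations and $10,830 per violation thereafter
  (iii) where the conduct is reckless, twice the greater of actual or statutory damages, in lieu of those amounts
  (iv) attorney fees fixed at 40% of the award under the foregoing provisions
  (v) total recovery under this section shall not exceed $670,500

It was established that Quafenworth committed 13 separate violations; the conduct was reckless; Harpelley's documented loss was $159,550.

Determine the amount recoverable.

Total recovery: $446,740

First 4 violations: 4 × $4,590 = $18,360
Remaining violations: (13 − 4) × $10,830 = $97,470
Statutory damages: $18,360 + $97,470 = $115,830
Greater of actual damages ($159,550) or statutory damages ($115,830): $159,550
Doubled: 2 × $159,550 = $319,100
Attorney fees: 40% of $319,100 = $127,640
Total before cap: $319,100 + $127,640 = $446,740
Cap at $670,500: $446,740 is within the cap, no reduction.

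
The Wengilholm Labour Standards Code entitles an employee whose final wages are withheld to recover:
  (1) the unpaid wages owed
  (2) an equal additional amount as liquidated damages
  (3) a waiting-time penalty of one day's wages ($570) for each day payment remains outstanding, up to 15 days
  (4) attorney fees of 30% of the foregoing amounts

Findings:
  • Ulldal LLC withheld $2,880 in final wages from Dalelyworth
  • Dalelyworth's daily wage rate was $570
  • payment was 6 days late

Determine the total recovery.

Liquidated damages (equal amount): $2,880
Penalty days: min(6, 15) = 6
Waiting-time penalty: 6 × $570 = $3,420
Subtotal: $2,880 + $2,880 + $3,420 = $9,180
Attorney fees: 30% of $9,180 = $2,754
Total award: $9,180 + $2,754 = $11,934

$11,934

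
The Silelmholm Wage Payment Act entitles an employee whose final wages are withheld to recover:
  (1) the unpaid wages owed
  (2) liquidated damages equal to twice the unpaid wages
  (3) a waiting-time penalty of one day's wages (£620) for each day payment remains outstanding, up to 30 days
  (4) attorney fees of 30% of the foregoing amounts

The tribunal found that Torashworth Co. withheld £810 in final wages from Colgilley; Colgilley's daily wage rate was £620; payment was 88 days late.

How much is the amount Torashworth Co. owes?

Doubled: 2 × £810 = £1,620
Penalty days: min(88, 30) = 30
Waiting-time penalty: 30 × £620 = £18,600
Subtotal: £810 + £1,620 + £18,600 = £21,030
Attorney fees: 30% of £21,030 = £6,309
Total award: £21,030 + £6,309 = £27,339

£27,339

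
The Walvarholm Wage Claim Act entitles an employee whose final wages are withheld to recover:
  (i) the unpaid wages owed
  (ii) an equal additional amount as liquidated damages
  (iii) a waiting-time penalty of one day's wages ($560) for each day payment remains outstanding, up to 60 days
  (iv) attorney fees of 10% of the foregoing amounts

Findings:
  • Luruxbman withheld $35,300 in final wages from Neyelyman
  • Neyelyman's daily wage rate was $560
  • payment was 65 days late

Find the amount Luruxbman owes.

Liquidated damages (equal amount): $35,300
Penalty days: min(65, 60) = 60
Waiting-time penalty: 60 × $560 = $33,600
Subtotal: $35,300 + $35,300 + $33,600 = $104,200
Attorney fees: 10% of $104,200 = $10,420
Total award: $104,200 + $10,420 = $114,620

$114,620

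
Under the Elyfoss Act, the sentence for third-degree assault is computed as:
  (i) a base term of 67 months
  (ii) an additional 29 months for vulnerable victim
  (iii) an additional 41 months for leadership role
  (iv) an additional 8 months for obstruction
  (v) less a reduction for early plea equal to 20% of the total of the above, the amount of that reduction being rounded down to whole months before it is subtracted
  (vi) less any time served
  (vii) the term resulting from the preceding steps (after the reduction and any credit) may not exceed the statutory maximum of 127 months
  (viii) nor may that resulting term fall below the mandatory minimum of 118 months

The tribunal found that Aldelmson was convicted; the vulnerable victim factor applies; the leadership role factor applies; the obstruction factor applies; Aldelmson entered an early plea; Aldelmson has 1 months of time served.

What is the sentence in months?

118 months

Vulnerable victim enhancement: +29 months
Leadership role enhancement: +41 months
Obstruction enhancement: +8 months
Adjusted term: 67 months + 29 months + 41 months + 8 months = 145 months
Early plea reduction: 20% of 145 months = 29 months (rounded down)
After reduction: 145 − 29 = 116 months
Less time served: 116 months − 1 months = 115 months
Cap at 127 months: 115 months is within the cap, no reduction.
Minimum 118 months: 115 months is below the minimum → 118 months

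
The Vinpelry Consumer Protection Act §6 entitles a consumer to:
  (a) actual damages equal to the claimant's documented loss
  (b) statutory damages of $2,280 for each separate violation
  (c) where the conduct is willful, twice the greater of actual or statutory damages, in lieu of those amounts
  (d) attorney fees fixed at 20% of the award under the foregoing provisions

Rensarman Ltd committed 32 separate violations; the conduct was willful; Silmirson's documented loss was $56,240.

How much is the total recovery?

Statutory damages: 32 × $2,280 = $72,960
Greater of actual damages ($56,240) or statutory damages ($72,960): $72,960
Doubled: 2 × $72,960 = $145,920
Attorney fees: 20% of $145,920 = $29,184
Total recovery: $145,920 + $29,184 = $175,104

$175,104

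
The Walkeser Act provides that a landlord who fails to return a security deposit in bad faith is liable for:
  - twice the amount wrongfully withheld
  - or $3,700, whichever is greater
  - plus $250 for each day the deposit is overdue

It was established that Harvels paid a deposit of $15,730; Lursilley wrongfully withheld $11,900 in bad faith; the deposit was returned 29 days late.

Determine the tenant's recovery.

Doubled: 2 × $11,900 = $23,800
Minimum $3,700: $23,800 meets the minimum, no increase.
Late-return penalty: 29 × $250 = $7,250
Damages plus late penalty: $23,800 + $7,250 = $31,050

Recovery: $31,050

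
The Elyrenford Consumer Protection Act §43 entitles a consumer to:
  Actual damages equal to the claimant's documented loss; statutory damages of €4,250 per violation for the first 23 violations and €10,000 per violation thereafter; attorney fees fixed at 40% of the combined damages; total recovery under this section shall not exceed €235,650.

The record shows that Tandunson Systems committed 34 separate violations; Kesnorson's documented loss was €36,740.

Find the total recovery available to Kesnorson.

First 23 violations: 23 × €4,250 = €97,750
Remaining violations: (34 − 23) × €10,000 = €110,000
Statutory damages: €97,750 + €110,000 = €207,750
Combined damages: €36,740 + €207,750 = €244,490
Attorney fees: 40% of €244,490 = €97,796
Total before cap: €244,490 + €97,796 = €342,286
Cap at €235,650: €342,286 exceeds the cap → €235,650

€235,650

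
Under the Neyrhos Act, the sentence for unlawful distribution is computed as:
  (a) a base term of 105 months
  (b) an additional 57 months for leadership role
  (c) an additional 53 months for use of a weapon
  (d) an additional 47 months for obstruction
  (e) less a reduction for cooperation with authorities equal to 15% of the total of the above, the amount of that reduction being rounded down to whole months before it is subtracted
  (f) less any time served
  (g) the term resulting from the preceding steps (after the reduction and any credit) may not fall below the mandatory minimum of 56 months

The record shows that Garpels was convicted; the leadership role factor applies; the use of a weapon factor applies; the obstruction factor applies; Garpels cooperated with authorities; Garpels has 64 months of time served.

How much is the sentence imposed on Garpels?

Leadership role enhancement: +57 months
Use of a weapon enhancement: +53 months
Obstruction enhancement: +47 months
Adjusted term: 105 months + 57 months + 53 months + 47 months = 262 months
Cooperation with authorities reduction: 15% of 262 months = 39 months (rounded down)
After reduction: 262 − 39 = 223 months
Less time served: 223 months − 64 months = 159 months
Minimum 56 months: 159 months meets the minimum, no increase.

159 months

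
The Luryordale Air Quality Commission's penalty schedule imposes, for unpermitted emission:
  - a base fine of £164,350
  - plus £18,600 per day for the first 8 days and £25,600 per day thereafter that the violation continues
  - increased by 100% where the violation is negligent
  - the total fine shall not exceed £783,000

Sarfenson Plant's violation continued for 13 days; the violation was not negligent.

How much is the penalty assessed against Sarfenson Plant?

£441,150

First 8 days: 8 × £18,600 = £148,800
Remaining days: (13 − 8) × £25,600 = £128,000
Per-day component: £148,800 + £128,000 = £276,800
Base plus per-day: £164,350 + £276,800 = £441,150
The violation was not negligent: no 100% increase.
Cap at £783,000: £441,150 is within the cap, no reduction.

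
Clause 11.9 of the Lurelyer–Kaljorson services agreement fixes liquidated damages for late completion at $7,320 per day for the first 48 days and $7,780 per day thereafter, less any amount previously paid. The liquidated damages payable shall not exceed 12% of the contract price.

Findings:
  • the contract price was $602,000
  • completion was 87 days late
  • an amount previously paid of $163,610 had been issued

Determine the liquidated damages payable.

First 48 days: 48 × $7,320 = $351,360
Remaining days: (87 − 48) × $7,780 = $303,420
Accrued per-day damages: $351,360 + $303,420 = $654,780
Less amount previously paid: $654,780 − $163,610 = $491,170
Cap: 12% of $602,000 = $72,240
Cap at $72,240: $491,170 exceeds the cap → $72,240

Liquidated damages: $72,240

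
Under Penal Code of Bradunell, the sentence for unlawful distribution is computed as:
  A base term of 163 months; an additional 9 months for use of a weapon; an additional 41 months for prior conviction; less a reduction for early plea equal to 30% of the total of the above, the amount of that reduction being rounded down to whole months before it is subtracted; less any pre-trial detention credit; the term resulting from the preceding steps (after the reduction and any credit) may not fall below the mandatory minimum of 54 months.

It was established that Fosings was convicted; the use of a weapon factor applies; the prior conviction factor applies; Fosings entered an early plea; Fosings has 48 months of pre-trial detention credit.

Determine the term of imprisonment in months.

102 months

Use of a weapon enhancement: +9 months
Prior conviction enhancement: +41 months
Adjusted term: 163 months + 9 months + 41 months = 213 months
Early plea reduction: 30% of 213 months = 63 months (rounded down)
After reduction: 213 − 63 = 150 months
Less pre-trial detention credit: 150 months − 48 months = 102 months
Minimum 54 months: 102 months meets the minimum, no increase.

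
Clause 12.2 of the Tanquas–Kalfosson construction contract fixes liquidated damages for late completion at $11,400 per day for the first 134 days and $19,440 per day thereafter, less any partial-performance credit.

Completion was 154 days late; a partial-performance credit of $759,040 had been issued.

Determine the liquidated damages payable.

$1,157,360

First 134 days: 134 × $11,400 = $1,527,600
Remaining days: (154 − 134) × $19,440 = $388,800
Accrued per-day damages: $1,527,600 + $388,800 = $1,916,400
Less partial-performance credit: $1,916,400 − $759,040 = $1,157,360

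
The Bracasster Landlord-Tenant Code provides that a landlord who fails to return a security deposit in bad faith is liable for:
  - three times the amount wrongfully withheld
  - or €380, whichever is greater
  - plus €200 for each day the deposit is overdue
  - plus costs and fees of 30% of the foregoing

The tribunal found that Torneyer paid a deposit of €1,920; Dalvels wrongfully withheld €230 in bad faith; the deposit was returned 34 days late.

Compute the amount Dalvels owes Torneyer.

€9,737

Trebled: 3 × €230 = €690
Minimum €380: €690 meets the minimum, no increase.
Late-return penalty: 34 × €200 = €6,800
Damages plus late penalty: €690 + €6,800 = €7,490
Costs and fees: 30% of €7,490 = €2,247
Total recovery: €7,490 + €2,247 = €9,737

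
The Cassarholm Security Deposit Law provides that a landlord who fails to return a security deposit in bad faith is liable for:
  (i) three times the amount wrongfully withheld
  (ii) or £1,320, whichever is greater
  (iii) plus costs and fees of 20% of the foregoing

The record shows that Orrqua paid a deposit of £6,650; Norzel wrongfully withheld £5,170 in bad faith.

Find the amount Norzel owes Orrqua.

Trebled: 3 × £5,170 = £15,510
Minimum £1,320: £15,510 meets the minimum, no increase.
Costs and fees: 20% of £15,510 = £3,102
Total recovery: £15,510 + £3,102 = £18,612

£18,612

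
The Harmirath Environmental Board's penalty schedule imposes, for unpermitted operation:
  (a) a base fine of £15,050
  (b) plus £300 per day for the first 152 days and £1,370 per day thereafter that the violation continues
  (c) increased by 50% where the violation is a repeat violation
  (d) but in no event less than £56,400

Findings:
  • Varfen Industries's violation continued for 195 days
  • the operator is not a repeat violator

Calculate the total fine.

£119,560

First 152 days: 152 × £300 = £45,600
Remaining days: (195 − 152) × £1,370 = £58,910
Per-day component: £45,600 + £58,910 = £104,510
Base plus per-day: £15,050 + £104,510 = £119,560
The operator is not a repeat violator: no 50% increase.
Minimum £56,400: £119,560 meets the minimum, no increase.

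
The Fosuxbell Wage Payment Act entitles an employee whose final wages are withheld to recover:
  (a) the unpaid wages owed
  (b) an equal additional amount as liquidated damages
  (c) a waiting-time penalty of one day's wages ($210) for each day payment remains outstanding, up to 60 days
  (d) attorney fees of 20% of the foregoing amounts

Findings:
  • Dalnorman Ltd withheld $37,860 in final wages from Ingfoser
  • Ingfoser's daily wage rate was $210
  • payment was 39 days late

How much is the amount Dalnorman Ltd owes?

Liquidated damages (equal amount): $37,860
Penalty days: min(39, 60) = 39
Waiting-time penalty: 39 × $210 = $8,190
Subtotal: $37,860 + $37,860 + $8,190 = $83,910
Attorney fees: 20% of $83,910 = $16,782
Total award: $83,910 + $16,782 = $100,692

$100,692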